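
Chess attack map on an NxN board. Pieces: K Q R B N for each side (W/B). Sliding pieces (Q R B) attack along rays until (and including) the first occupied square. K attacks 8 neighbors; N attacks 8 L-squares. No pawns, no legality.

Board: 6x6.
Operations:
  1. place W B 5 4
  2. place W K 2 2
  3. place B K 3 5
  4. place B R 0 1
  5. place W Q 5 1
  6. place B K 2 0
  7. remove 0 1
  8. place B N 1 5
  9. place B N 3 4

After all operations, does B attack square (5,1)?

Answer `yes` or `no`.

Answer: no

Derivation:
Op 1: place WB@(5,4)
Op 2: place WK@(2,2)
Op 3: place BK@(3,5)
Op 4: place BR@(0,1)
Op 5: place WQ@(5,1)
Op 6: place BK@(2,0)
Op 7: remove (0,1)
Op 8: place BN@(1,5)
Op 9: place BN@(3,4)
Per-piece attacks for B:
  BN@(1,5): attacks (2,3) (3,4) (0,3)
  BK@(2,0): attacks (2,1) (3,0) (1,0) (3,1) (1,1)
  BN@(3,4): attacks (5,5) (1,5) (4,2) (5,3) (2,2) (1,3)
  BK@(3,5): attacks (3,4) (4,5) (2,5) (4,4) (2,4)
B attacks (5,1): no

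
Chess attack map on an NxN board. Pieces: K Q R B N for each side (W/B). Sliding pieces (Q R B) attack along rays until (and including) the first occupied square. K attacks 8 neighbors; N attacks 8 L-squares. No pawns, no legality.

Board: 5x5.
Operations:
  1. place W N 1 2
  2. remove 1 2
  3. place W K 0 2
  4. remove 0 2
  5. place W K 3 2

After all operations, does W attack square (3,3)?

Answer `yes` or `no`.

Answer: yes

Derivation:
Op 1: place WN@(1,2)
Op 2: remove (1,2)
Op 3: place WK@(0,2)
Op 4: remove (0,2)
Op 5: place WK@(3,2)
Per-piece attacks for W:
  WK@(3,2): attacks (3,3) (3,1) (4,2) (2,2) (4,3) (4,1) (2,3) (2,1)
W attacks (3,3): yes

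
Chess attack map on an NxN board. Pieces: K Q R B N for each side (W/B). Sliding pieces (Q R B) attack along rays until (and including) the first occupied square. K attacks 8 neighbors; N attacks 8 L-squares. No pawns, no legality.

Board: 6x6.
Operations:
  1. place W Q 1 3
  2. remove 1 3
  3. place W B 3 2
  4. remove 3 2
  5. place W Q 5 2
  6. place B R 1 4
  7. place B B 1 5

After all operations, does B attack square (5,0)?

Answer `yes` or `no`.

Answer: no

Derivation:
Op 1: place WQ@(1,3)
Op 2: remove (1,3)
Op 3: place WB@(3,2)
Op 4: remove (3,2)
Op 5: place WQ@(5,2)
Op 6: place BR@(1,4)
Op 7: place BB@(1,5)
Per-piece attacks for B:
  BR@(1,4): attacks (1,5) (1,3) (1,2) (1,1) (1,0) (2,4) (3,4) (4,4) (5,4) (0,4) [ray(0,1) blocked at (1,5)]
  BB@(1,5): attacks (2,4) (3,3) (4,2) (5,1) (0,4)
B attacks (5,0): no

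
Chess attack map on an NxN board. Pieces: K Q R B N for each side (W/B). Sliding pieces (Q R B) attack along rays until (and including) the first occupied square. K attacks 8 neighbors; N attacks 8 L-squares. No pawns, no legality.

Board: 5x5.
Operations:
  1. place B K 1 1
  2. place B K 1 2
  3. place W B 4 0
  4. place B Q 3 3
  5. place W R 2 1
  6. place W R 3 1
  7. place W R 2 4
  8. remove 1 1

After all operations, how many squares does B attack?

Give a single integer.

Op 1: place BK@(1,1)
Op 2: place BK@(1,2)
Op 3: place WB@(4,0)
Op 4: place BQ@(3,3)
Op 5: place WR@(2,1)
Op 6: place WR@(3,1)
Op 7: place WR@(2,4)
Op 8: remove (1,1)
Per-piece attacks for B:
  BK@(1,2): attacks (1,3) (1,1) (2,2) (0,2) (2,3) (2,1) (0,3) (0,1)
  BQ@(3,3): attacks (3,4) (3,2) (3,1) (4,3) (2,3) (1,3) (0,3) (4,4) (4,2) (2,4) (2,2) (1,1) (0,0) [ray(0,-1) blocked at (3,1); ray(-1,1) blocked at (2,4)]
Union (16 distinct): (0,0) (0,1) (0,2) (0,3) (1,1) (1,3) (2,1) (2,2) (2,3) (2,4) (3,1) (3,2) (3,4) (4,2) (4,3) (4,4)

Answer: 16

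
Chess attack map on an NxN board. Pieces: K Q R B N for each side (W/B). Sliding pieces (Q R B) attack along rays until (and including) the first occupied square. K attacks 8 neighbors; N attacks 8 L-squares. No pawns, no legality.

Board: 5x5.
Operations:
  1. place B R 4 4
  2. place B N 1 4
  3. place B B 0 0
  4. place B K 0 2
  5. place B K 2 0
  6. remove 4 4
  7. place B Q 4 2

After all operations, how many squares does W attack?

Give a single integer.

Answer: 0

Derivation:
Op 1: place BR@(4,4)
Op 2: place BN@(1,4)
Op 3: place BB@(0,0)
Op 4: place BK@(0,2)
Op 5: place BK@(2,0)
Op 6: remove (4,4)
Op 7: place BQ@(4,2)
Per-piece attacks for W:
Union (0 distinct): (none)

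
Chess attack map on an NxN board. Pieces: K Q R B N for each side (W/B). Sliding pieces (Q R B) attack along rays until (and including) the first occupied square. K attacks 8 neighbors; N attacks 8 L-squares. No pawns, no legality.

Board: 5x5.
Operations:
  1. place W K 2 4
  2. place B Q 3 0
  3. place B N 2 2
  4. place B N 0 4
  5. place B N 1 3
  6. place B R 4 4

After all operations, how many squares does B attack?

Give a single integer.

Answer: 19

Derivation:
Op 1: place WK@(2,4)
Op 2: place BQ@(3,0)
Op 3: place BN@(2,2)
Op 4: place BN@(0,4)
Op 5: place BN@(1,3)
Op 6: place BR@(4,4)
Per-piece attacks for B:
  BN@(0,4): attacks (1,2) (2,3)
  BN@(1,3): attacks (3,4) (2,1) (3,2) (0,1)
  BN@(2,2): attacks (3,4) (4,3) (1,4) (0,3) (3,0) (4,1) (1,0) (0,1)
  BQ@(3,0): attacks (3,1) (3,2) (3,3) (3,4) (4,0) (2,0) (1,0) (0,0) (4,1) (2,1) (1,2) (0,3)
  BR@(4,4): attacks (4,3) (4,2) (4,1) (4,0) (3,4) (2,4) [ray(-1,0) blocked at (2,4)]
Union (19 distinct): (0,0) (0,1) (0,3) (1,0) (1,2) (1,4) (2,0) (2,1) (2,3) (2,4) (3,0) (3,1) (3,2) (3,3) (3,4) (4,0) (4,1) (4,2) (4,3)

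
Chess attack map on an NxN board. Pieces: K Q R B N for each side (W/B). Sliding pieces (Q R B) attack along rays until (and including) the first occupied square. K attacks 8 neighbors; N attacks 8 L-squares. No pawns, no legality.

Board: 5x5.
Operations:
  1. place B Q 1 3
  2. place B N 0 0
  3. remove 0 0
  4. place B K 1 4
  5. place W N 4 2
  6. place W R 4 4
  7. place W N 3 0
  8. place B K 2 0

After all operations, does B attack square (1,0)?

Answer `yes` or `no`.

Answer: yes

Derivation:
Op 1: place BQ@(1,3)
Op 2: place BN@(0,0)
Op 3: remove (0,0)
Op 4: place BK@(1,4)
Op 5: place WN@(4,2)
Op 6: place WR@(4,4)
Op 7: place WN@(3,0)
Op 8: place BK@(2,0)
Per-piece attacks for B:
  BQ@(1,3): attacks (1,4) (1,2) (1,1) (1,0) (2,3) (3,3) (4,3) (0,3) (2,4) (2,2) (3,1) (4,0) (0,4) (0,2) [ray(0,1) blocked at (1,4)]
  BK@(1,4): attacks (1,3) (2,4) (0,4) (2,3) (0,3)
  BK@(2,0): attacks (2,1) (3,0) (1,0) (3,1) (1,1)
B attacks (1,0): yes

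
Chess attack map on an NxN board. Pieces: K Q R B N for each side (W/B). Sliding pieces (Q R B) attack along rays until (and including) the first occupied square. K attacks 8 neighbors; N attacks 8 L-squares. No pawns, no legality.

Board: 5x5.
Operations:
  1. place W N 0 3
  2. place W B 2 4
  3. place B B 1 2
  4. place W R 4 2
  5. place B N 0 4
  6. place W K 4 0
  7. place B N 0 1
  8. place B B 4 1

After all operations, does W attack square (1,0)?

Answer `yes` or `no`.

Op 1: place WN@(0,3)
Op 2: place WB@(2,4)
Op 3: place BB@(1,2)
Op 4: place WR@(4,2)
Op 5: place BN@(0,4)
Op 6: place WK@(4,0)
Op 7: place BN@(0,1)
Op 8: place BB@(4,1)
Per-piece attacks for W:
  WN@(0,3): attacks (2,4) (1,1) (2,2)
  WB@(2,4): attacks (3,3) (4,2) (1,3) (0,2) [ray(1,-1) blocked at (4,2)]
  WK@(4,0): attacks (4,1) (3,0) (3,1)
  WR@(4,2): attacks (4,3) (4,4) (4,1) (3,2) (2,2) (1,2) [ray(0,-1) blocked at (4,1); ray(-1,0) blocked at (1,2)]
W attacks (1,0): no

Answer: no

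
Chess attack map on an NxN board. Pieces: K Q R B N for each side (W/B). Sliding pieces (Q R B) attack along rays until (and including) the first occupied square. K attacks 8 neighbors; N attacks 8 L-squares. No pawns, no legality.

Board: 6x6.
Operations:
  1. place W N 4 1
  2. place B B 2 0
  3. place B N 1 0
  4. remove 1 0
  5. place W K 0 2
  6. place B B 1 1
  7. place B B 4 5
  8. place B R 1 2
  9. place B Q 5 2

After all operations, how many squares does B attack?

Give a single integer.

Op 1: place WN@(4,1)
Op 2: place BB@(2,0)
Op 3: place BN@(1,0)
Op 4: remove (1,0)
Op 5: place WK@(0,2)
Op 6: place BB@(1,1)
Op 7: place BB@(4,5)
Op 8: place BR@(1,2)
Op 9: place BQ@(5,2)
Per-piece attacks for B:
  BB@(1,1): attacks (2,2) (3,3) (4,4) (5,5) (2,0) (0,2) (0,0) [ray(1,-1) blocked at (2,0); ray(-1,1) blocked at (0,2)]
  BR@(1,2): attacks (1,3) (1,4) (1,5) (1,1) (2,2) (3,2) (4,2) (5,2) (0,2) [ray(0,-1) blocked at (1,1); ray(1,0) blocked at (5,2); ray(-1,0) blocked at (0,2)]
  BB@(2,0): attacks (3,1) (4,2) (5,3) (1,1) [ray(-1,1) blocked at (1,1)]
  BB@(4,5): attacks (5,4) (3,4) (2,3) (1,2) [ray(-1,-1) blocked at (1,2)]
  BQ@(5,2): attacks (5,3) (5,4) (5,5) (5,1) (5,0) (4,2) (3,2) (2,2) (1,2) (4,3) (3,4) (2,5) (4,1) [ray(-1,0) blocked at (1,2); ray(-1,-1) blocked at (4,1)]
Union (25 distinct): (0,0) (0,2) (1,1) (1,2) (1,3) (1,4) (1,5) (2,0) (2,2) (2,3) (2,5) (3,1) (3,2) (3,3) (3,4) (4,1) (4,2) (4,3) (4,4) (5,0) (5,1) (5,2) (5,3) (5,4) (5,5)

Answer: 25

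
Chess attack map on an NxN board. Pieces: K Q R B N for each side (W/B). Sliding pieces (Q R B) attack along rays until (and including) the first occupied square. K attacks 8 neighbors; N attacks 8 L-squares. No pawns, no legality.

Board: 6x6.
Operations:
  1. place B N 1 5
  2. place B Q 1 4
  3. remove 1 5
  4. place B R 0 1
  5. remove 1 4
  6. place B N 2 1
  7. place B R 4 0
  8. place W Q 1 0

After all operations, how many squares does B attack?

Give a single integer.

Answer: 19

Derivation:
Op 1: place BN@(1,5)
Op 2: place BQ@(1,4)
Op 3: remove (1,5)
Op 4: place BR@(0,1)
Op 5: remove (1,4)
Op 6: place BN@(2,1)
Op 7: place BR@(4,0)
Op 8: place WQ@(1,0)
Per-piece attacks for B:
  BR@(0,1): attacks (0,2) (0,3) (0,4) (0,5) (0,0) (1,1) (2,1) [ray(1,0) blocked at (2,1)]
  BN@(2,1): attacks (3,3) (4,2) (1,3) (0,2) (4,0) (0,0)
  BR@(4,0): attacks (4,1) (4,2) (4,3) (4,4) (4,5) (5,0) (3,0) (2,0) (1,0) [ray(-1,0) blocked at (1,0)]
Union (19 distinct): (0,0) (0,2) (0,3) (0,4) (0,5) (1,0) (1,1) (1,3) (2,0) (2,1) (3,0) (3,3) (4,0) (4,1) (4,2) (4,3) (4,4) (4,5) (5,0)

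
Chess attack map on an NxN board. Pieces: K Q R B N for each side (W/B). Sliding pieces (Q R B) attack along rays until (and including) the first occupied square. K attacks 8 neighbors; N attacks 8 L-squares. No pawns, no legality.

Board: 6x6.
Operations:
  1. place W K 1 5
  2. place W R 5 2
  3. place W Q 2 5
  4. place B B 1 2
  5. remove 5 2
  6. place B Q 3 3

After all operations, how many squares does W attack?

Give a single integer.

Answer: 17

Derivation:
Op 1: place WK@(1,5)
Op 2: place WR@(5,2)
Op 3: place WQ@(2,5)
Op 4: place BB@(1,2)
Op 5: remove (5,2)
Op 6: place BQ@(3,3)
Per-piece attacks for W:
  WK@(1,5): attacks (1,4) (2,5) (0,5) (2,4) (0,4)
  WQ@(2,5): attacks (2,4) (2,3) (2,2) (2,1) (2,0) (3,5) (4,5) (5,5) (1,5) (3,4) (4,3) (5,2) (1,4) (0,3) [ray(-1,0) blocked at (1,5)]
Union (17 distinct): (0,3) (0,4) (0,5) (1,4) (1,5) (2,0) (2,1) (2,2) (2,3) (2,4) (2,5) (3,4) (3,5) (4,3) (4,5) (5,2) (5,5)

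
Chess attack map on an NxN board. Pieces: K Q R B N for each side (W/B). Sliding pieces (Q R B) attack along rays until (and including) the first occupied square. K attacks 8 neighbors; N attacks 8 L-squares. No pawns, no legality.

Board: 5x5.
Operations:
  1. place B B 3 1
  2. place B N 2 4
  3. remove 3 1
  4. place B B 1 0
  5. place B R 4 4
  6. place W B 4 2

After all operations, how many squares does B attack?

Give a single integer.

Op 1: place BB@(3,1)
Op 2: place BN@(2,4)
Op 3: remove (3,1)
Op 4: place BB@(1,0)
Op 5: place BR@(4,4)
Op 6: place WB@(4,2)
Per-piece attacks for B:
  BB@(1,0): attacks (2,1) (3,2) (4,3) (0,1)
  BN@(2,4): attacks (3,2) (4,3) (1,2) (0,3)
  BR@(4,4): attacks (4,3) (4,2) (3,4) (2,4) [ray(0,-1) blocked at (4,2); ray(-1,0) blocked at (2,4)]
Union (9 distinct): (0,1) (0,3) (1,2) (2,1) (2,4) (3,2) (3,4) (4,2) (4,3)

Answer: 9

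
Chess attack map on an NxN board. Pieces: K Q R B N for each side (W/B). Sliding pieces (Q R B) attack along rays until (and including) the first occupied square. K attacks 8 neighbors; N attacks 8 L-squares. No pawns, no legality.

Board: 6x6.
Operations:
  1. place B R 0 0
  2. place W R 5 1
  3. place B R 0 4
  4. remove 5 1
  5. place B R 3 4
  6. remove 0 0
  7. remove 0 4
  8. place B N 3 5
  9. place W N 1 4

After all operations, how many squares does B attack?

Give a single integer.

Answer: 11

Derivation:
Op 1: place BR@(0,0)
Op 2: place WR@(5,1)
Op 3: place BR@(0,4)
Op 4: remove (5,1)
Op 5: place BR@(3,4)
Op 6: remove (0,0)
Op 7: remove (0,4)
Op 8: place BN@(3,5)
Op 9: place WN@(1,4)
Per-piece attacks for B:
  BR@(3,4): attacks (3,5) (3,3) (3,2) (3,1) (3,0) (4,4) (5,4) (2,4) (1,4) [ray(0,1) blocked at (3,5); ray(-1,0) blocked at (1,4)]
  BN@(3,5): attacks (4,3) (5,4) (2,3) (1,4)
Union (11 distinct): (1,4) (2,3) (2,4) (3,0) (3,1) (3,2) (3,3) (3,5) (4,3) (4,4) (5,4)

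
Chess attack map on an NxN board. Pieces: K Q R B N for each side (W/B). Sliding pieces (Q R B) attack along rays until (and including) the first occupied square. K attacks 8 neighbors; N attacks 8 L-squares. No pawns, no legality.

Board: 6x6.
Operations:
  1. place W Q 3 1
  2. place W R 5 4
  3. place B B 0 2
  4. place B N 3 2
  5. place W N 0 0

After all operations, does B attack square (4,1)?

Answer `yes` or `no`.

Op 1: place WQ@(3,1)
Op 2: place WR@(5,4)
Op 3: place BB@(0,2)
Op 4: place BN@(3,2)
Op 5: place WN@(0,0)
Per-piece attacks for B:
  BB@(0,2): attacks (1,3) (2,4) (3,5) (1,1) (2,0)
  BN@(3,2): attacks (4,4) (5,3) (2,4) (1,3) (4,0) (5,1) (2,0) (1,1)
B attacks (4,1): no

Answer: no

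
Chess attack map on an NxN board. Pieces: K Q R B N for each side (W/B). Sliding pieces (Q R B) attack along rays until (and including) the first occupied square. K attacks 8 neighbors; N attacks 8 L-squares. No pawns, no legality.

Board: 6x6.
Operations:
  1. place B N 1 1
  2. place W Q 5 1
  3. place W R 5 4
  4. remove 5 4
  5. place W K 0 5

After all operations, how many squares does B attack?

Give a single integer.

Op 1: place BN@(1,1)
Op 2: place WQ@(5,1)
Op 3: place WR@(5,4)
Op 4: remove (5,4)
Op 5: place WK@(0,5)
Per-piece attacks for B:
  BN@(1,1): attacks (2,3) (3,2) (0,3) (3,0)
Union (4 distinct): (0,3) (2,3) (3,0) (3,2)

Answer: 4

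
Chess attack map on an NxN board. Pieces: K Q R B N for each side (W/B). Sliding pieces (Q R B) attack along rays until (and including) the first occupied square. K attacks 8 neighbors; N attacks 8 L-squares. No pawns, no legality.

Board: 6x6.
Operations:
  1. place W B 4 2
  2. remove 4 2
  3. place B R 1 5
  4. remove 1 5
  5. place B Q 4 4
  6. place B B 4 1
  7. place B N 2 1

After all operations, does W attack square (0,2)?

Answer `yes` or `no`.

Answer: no

Derivation:
Op 1: place WB@(4,2)
Op 2: remove (4,2)
Op 3: place BR@(1,5)
Op 4: remove (1,5)
Op 5: place BQ@(4,4)
Op 6: place BB@(4,1)
Op 7: place BN@(2,1)
Per-piece attacks for W:
W attacks (0,2): no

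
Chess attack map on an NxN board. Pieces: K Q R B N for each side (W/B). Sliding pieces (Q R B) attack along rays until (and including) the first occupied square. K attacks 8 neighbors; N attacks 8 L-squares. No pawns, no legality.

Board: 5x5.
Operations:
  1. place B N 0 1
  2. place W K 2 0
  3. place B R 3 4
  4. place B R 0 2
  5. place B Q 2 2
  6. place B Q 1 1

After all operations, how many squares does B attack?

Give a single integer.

Op 1: place BN@(0,1)
Op 2: place WK@(2,0)
Op 3: place BR@(3,4)
Op 4: place BR@(0,2)
Op 5: place BQ@(2,2)
Op 6: place BQ@(1,1)
Per-piece attacks for B:
  BN@(0,1): attacks (1,3) (2,2) (2,0)
  BR@(0,2): attacks (0,3) (0,4) (0,1) (1,2) (2,2) [ray(0,-1) blocked at (0,1); ray(1,0) blocked at (2,2)]
  BQ@(1,1): attacks (1,2) (1,3) (1,4) (1,0) (2,1) (3,1) (4,1) (0,1) (2,2) (2,0) (0,2) (0,0) [ray(-1,0) blocked at (0,1); ray(1,1) blocked at (2,2); ray(1,-1) blocked at (2,0); ray(-1,1) blocked at (0,2)]
  BQ@(2,2): attacks (2,3) (2,4) (2,1) (2,0) (3,2) (4,2) (1,2) (0,2) (3,3) (4,4) (3,1) (4,0) (1,3) (0,4) (1,1) [ray(0,-1) blocked at (2,0); ray(-1,0) blocked at (0,2); ray(-1,-1) blocked at (1,1)]
  BR@(3,4): attacks (3,3) (3,2) (3,1) (3,0) (4,4) (2,4) (1,4) (0,4)
Union (23 distinct): (0,0) (0,1) (0,2) (0,3) (0,4) (1,0) (1,1) (1,2) (1,3) (1,4) (2,0) (2,1) (2,2) (2,3) (2,4) (3,0) (3,1) (3,2) (3,3) (4,0) (4,1) (4,2) (4,4)

Answer: 23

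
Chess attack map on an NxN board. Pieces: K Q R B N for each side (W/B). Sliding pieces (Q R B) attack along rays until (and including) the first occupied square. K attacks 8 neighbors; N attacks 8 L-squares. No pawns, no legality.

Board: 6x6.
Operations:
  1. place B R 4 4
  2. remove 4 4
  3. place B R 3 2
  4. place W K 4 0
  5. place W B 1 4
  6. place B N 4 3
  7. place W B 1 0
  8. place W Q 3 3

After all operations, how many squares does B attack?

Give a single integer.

Answer: 12

Derivation:
Op 1: place BR@(4,4)
Op 2: remove (4,4)
Op 3: place BR@(3,2)
Op 4: place WK@(4,0)
Op 5: place WB@(1,4)
Op 6: place BN@(4,3)
Op 7: place WB@(1,0)
Op 8: place WQ@(3,3)
Per-piece attacks for B:
  BR@(3,2): attacks (3,3) (3,1) (3,0) (4,2) (5,2) (2,2) (1,2) (0,2) [ray(0,1) blocked at (3,3)]
  BN@(4,3): attacks (5,5) (3,5) (2,4) (5,1) (3,1) (2,2)
Union (12 distinct): (0,2) (1,2) (2,2) (2,4) (3,0) (3,1) (3,3) (3,5) (4,2) (5,1) (5,2) (5,5)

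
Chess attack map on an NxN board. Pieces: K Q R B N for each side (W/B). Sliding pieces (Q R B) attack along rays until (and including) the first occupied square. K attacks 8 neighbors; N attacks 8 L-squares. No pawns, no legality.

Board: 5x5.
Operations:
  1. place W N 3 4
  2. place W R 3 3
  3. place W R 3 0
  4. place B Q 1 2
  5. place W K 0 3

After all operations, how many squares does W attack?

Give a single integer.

Op 1: place WN@(3,4)
Op 2: place WR@(3,3)
Op 3: place WR@(3,0)
Op 4: place BQ@(1,2)
Op 5: place WK@(0,3)
Per-piece attacks for W:
  WK@(0,3): attacks (0,4) (0,2) (1,3) (1,4) (1,2)
  WR@(3,0): attacks (3,1) (3,2) (3,3) (4,0) (2,0) (1,0) (0,0) [ray(0,1) blocked at (3,3)]
  WR@(3,3): attacks (3,4) (3,2) (3,1) (3,0) (4,3) (2,3) (1,3) (0,3) [ray(0,1) blocked at (3,4); ray(0,-1) blocked at (3,0); ray(-1,0) blocked at (0,3)]
  WN@(3,4): attacks (4,2) (2,2) (1,3)
Union (19 distinct): (0,0) (0,2) (0,3) (0,4) (1,0) (1,2) (1,3) (1,4) (2,0) (2,2) (2,3) (3,0) (3,1) (3,2) (3,3) (3,4) (4,0) (4,2) (4,3)

Answer: 19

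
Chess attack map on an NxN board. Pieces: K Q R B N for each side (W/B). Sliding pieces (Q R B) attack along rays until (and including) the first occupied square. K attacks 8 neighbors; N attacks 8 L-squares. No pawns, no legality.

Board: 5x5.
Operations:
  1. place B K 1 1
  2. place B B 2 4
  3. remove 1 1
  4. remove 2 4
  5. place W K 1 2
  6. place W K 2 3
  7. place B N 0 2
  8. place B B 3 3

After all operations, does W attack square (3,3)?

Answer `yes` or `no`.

Op 1: place BK@(1,1)
Op 2: place BB@(2,4)
Op 3: remove (1,1)
Op 4: remove (2,4)
Op 5: place WK@(1,2)
Op 6: place WK@(2,3)
Op 7: place BN@(0,2)
Op 8: place BB@(3,3)
Per-piece attacks for W:
  WK@(1,2): attacks (1,3) (1,1) (2,2) (0,2) (2,3) (2,1) (0,3) (0,1)
  WK@(2,3): attacks (2,4) (2,2) (3,3) (1,3) (3,4) (3,2) (1,4) (1,2)
W attacks (3,3): yes

Answer: yes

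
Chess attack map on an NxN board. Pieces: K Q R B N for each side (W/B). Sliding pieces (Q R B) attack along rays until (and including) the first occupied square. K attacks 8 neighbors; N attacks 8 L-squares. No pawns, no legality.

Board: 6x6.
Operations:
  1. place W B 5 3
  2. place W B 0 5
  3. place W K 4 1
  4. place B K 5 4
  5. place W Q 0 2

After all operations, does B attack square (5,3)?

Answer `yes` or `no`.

Answer: yes

Derivation:
Op 1: place WB@(5,3)
Op 2: place WB@(0,5)
Op 3: place WK@(4,1)
Op 4: place BK@(5,4)
Op 5: place WQ@(0,2)
Per-piece attacks for B:
  BK@(5,4): attacks (5,5) (5,3) (4,4) (4,5) (4,3)
B attacks (5,3): yes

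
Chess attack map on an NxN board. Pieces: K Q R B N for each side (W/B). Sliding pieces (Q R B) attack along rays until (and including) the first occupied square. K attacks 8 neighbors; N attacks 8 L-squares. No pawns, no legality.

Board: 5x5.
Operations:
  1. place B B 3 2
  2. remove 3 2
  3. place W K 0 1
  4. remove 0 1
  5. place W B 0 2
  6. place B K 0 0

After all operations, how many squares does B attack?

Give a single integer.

Op 1: place BB@(3,2)
Op 2: remove (3,2)
Op 3: place WK@(0,1)
Op 4: remove (0,1)
Op 5: place WB@(0,2)
Op 6: place BK@(0,0)
Per-piece attacks for B:
  BK@(0,0): attacks (0,1) (1,0) (1,1)
Union (3 distinct): (0,1) (1,0) (1,1)

Answer: 3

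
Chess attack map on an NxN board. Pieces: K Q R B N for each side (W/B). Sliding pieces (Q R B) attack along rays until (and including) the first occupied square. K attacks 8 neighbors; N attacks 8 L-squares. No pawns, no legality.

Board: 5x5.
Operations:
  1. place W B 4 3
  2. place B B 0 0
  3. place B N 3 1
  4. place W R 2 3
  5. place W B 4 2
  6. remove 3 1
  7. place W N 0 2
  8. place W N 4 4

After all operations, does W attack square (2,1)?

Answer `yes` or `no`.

Answer: yes

Derivation:
Op 1: place WB@(4,3)
Op 2: place BB@(0,0)
Op 3: place BN@(3,1)
Op 4: place WR@(2,3)
Op 5: place WB@(4,2)
Op 6: remove (3,1)
Op 7: place WN@(0,2)
Op 8: place WN@(4,4)
Per-piece attacks for W:
  WN@(0,2): attacks (1,4) (2,3) (1,0) (2,1)
  WR@(2,3): attacks (2,4) (2,2) (2,1) (2,0) (3,3) (4,3) (1,3) (0,3) [ray(1,0) blocked at (4,3)]
  WB@(4,2): attacks (3,3) (2,4) (3,1) (2,0)
  WB@(4,3): attacks (3,4) (3,2) (2,1) (1,0)
  WN@(4,4): attacks (3,2) (2,3)
W attacks (2,1): yes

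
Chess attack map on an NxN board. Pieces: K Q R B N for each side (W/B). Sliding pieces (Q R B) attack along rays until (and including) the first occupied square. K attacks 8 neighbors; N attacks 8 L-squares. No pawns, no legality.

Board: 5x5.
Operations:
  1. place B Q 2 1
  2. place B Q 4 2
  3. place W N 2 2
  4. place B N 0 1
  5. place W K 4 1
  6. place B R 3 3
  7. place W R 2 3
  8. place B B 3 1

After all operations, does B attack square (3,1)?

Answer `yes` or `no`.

Answer: yes

Derivation:
Op 1: place BQ@(2,1)
Op 2: place BQ@(4,2)
Op 3: place WN@(2,2)
Op 4: place BN@(0,1)
Op 5: place WK@(4,1)
Op 6: place BR@(3,3)
Op 7: place WR@(2,3)
Op 8: place BB@(3,1)
Per-piece attacks for B:
  BN@(0,1): attacks (1,3) (2,2) (2,0)
  BQ@(2,1): attacks (2,2) (2,0) (3,1) (1,1) (0,1) (3,2) (4,3) (3,0) (1,2) (0,3) (1,0) [ray(0,1) blocked at (2,2); ray(1,0) blocked at (3,1); ray(-1,0) blocked at (0,1)]
  BB@(3,1): attacks (4,2) (4,0) (2,2) (2,0) [ray(1,1) blocked at (4,2); ray(-1,1) blocked at (2,2)]
  BR@(3,3): attacks (3,4) (3,2) (3,1) (4,3) (2,3) [ray(0,-1) blocked at (3,1); ray(-1,0) blocked at (2,3)]
  BQ@(4,2): attacks (4,3) (4,4) (4,1) (3,2) (2,2) (3,3) (3,1) [ray(0,-1) blocked at (4,1); ray(-1,0) blocked at (2,2); ray(-1,1) blocked at (3,3); ray(-1,-1) blocked at (3,1)]
B attacks (3,1): yes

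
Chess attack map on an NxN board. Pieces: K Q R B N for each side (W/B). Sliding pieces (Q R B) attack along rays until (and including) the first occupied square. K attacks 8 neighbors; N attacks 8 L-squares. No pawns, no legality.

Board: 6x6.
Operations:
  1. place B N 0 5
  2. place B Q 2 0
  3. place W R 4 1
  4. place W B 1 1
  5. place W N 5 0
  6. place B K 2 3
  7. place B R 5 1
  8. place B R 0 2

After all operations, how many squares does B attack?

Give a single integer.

Answer: 27

Derivation:
Op 1: place BN@(0,5)
Op 2: place BQ@(2,0)
Op 3: place WR@(4,1)
Op 4: place WB@(1,1)
Op 5: place WN@(5,0)
Op 6: place BK@(2,3)
Op 7: place BR@(5,1)
Op 8: place BR@(0,2)
Per-piece attacks for B:
  BR@(0,2): attacks (0,3) (0,4) (0,5) (0,1) (0,0) (1,2) (2,2) (3,2) (4,2) (5,2) [ray(0,1) blocked at (0,5)]
  BN@(0,5): attacks (1,3) (2,4)
  BQ@(2,0): attacks (2,1) (2,2) (2,3) (3,0) (4,0) (5,0) (1,0) (0,0) (3,1) (4,2) (5,3) (1,1) [ray(0,1) blocked at (2,3); ray(1,0) blocked at (5,0); ray(-1,1) blocked at (1,1)]
  BK@(2,3): attacks (2,4) (2,2) (3,3) (1,3) (3,4) (3,2) (1,4) (1,2)
  BR@(5,1): attacks (5,2) (5,3) (5,4) (5,5) (5,0) (4,1) [ray(0,-1) blocked at (5,0); ray(-1,0) blocked at (4,1)]
Union (27 distinct): (0,0) (0,1) (0,3) (0,4) (0,5) (1,0) (1,1) (1,2) (1,3) (1,4) (2,1) (2,2) (2,3) (2,4) (3,0) (3,1) (3,2) (3,3) (3,4) (4,0) (4,1) (4,2) (5,0) (5,2) (5,3) (5,4) (5,5)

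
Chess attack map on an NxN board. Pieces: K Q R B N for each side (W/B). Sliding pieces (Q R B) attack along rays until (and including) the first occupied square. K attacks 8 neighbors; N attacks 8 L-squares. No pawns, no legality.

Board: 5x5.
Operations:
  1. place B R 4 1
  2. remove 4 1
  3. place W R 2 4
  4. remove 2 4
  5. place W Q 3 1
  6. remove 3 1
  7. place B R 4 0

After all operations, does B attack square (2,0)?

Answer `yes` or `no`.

Answer: yes

Derivation:
Op 1: place BR@(4,1)
Op 2: remove (4,1)
Op 3: place WR@(2,4)
Op 4: remove (2,4)
Op 5: place WQ@(3,1)
Op 6: remove (3,1)
Op 7: place BR@(4,0)
Per-piece attacks for B:
  BR@(4,0): attacks (4,1) (4,2) (4,3) (4,4) (3,0) (2,0) (1,0) (0,0)
B attacks (2,0): yes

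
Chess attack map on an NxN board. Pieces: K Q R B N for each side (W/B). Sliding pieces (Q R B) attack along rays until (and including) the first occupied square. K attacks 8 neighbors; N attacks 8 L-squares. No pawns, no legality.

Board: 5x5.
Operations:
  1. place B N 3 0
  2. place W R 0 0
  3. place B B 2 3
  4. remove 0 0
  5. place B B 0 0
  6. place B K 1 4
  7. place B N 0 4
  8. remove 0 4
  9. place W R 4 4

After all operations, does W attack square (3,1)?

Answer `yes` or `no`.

Op 1: place BN@(3,0)
Op 2: place WR@(0,0)
Op 3: place BB@(2,3)
Op 4: remove (0,0)
Op 5: place BB@(0,0)
Op 6: place BK@(1,4)
Op 7: place BN@(0,4)
Op 8: remove (0,4)
Op 9: place WR@(4,4)
Per-piece attacks for W:
  WR@(4,4): attacks (4,3) (4,2) (4,1) (4,0) (3,4) (2,4) (1,4) [ray(-1,0) blocked at (1,4)]
W attacks (3,1): no

Answer: no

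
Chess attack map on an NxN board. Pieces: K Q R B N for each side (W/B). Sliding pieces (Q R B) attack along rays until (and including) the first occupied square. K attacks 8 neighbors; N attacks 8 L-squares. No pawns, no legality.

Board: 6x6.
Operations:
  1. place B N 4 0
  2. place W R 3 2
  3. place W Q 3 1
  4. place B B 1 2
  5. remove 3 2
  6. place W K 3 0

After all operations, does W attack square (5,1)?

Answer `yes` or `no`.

Answer: yes

Derivation:
Op 1: place BN@(4,0)
Op 2: place WR@(3,2)
Op 3: place WQ@(3,1)
Op 4: place BB@(1,2)
Op 5: remove (3,2)
Op 6: place WK@(3,0)
Per-piece attacks for W:
  WK@(3,0): attacks (3,1) (4,0) (2,0) (4,1) (2,1)
  WQ@(3,1): attacks (3,2) (3,3) (3,4) (3,5) (3,0) (4,1) (5,1) (2,1) (1,1) (0,1) (4,2) (5,3) (4,0) (2,2) (1,3) (0,4) (2,0) [ray(0,-1) blocked at (3,0); ray(1,-1) blocked at (4,0)]
W attacks (5,1): yes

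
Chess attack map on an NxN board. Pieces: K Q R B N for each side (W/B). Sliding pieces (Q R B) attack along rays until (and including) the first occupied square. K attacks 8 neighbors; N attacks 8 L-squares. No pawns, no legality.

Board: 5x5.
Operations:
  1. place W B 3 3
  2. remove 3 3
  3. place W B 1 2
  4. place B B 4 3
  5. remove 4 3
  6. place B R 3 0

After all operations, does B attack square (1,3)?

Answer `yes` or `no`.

Answer: no

Derivation:
Op 1: place WB@(3,3)
Op 2: remove (3,3)
Op 3: place WB@(1,2)
Op 4: place BB@(4,3)
Op 5: remove (4,3)
Op 6: place BR@(3,0)
Per-piece attacks for B:
  BR@(3,0): attacks (3,1) (3,2) (3,3) (3,4) (4,0) (2,0) (1,0) (0,0)
B attacks (1,3): no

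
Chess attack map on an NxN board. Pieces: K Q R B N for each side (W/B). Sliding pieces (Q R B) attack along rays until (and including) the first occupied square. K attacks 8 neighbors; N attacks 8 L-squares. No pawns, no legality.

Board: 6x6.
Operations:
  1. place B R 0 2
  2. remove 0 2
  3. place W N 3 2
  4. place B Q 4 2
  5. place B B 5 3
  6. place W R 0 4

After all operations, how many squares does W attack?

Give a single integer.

Answer: 16

Derivation:
Op 1: place BR@(0,2)
Op 2: remove (0,2)
Op 3: place WN@(3,2)
Op 4: place BQ@(4,2)
Op 5: place BB@(5,3)
Op 6: place WR@(0,4)
Per-piece attacks for W:
  WR@(0,4): attacks (0,5) (0,3) (0,2) (0,1) (0,0) (1,4) (2,4) (3,4) (4,4) (5,4)
  WN@(3,2): attacks (4,4) (5,3) (2,4) (1,3) (4,0) (5,1) (2,0) (1,1)
Union (16 distinct): (0,0) (0,1) (0,2) (0,3) (0,5) (1,1) (1,3) (1,4) (2,0) (2,4) (3,4) (4,0) (4,4) (5,1) (5,3) (5,4)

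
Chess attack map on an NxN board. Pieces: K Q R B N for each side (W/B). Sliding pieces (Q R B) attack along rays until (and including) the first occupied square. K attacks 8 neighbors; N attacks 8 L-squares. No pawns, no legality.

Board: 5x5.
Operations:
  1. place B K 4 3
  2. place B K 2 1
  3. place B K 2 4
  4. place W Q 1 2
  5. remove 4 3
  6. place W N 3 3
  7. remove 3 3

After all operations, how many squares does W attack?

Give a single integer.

Op 1: place BK@(4,3)
Op 2: place BK@(2,1)
Op 3: place BK@(2,4)
Op 4: place WQ@(1,2)
Op 5: remove (4,3)
Op 6: place WN@(3,3)
Op 7: remove (3,3)
Per-piece attacks for W:
  WQ@(1,2): attacks (1,3) (1,4) (1,1) (1,0) (2,2) (3,2) (4,2) (0,2) (2,3) (3,4) (2,1) (0,3) (0,1) [ray(1,-1) blocked at (2,1)]
Union (13 distinct): (0,1) (0,2) (0,3) (1,0) (1,1) (1,3) (1,4) (2,1) (2,2) (2,3) (3,2) (3,4) (4,2)

Answer: 13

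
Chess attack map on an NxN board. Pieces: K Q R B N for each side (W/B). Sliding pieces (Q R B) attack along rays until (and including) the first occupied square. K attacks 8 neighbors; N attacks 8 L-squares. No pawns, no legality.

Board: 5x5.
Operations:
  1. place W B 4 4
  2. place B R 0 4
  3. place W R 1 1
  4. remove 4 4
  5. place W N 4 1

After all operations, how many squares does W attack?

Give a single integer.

Op 1: place WB@(4,4)
Op 2: place BR@(0,4)
Op 3: place WR@(1,1)
Op 4: remove (4,4)
Op 5: place WN@(4,1)
Per-piece attacks for W:
  WR@(1,1): attacks (1,2) (1,3) (1,4) (1,0) (2,1) (3,1) (4,1) (0,1) [ray(1,0) blocked at (4,1)]
  WN@(4,1): attacks (3,3) (2,2) (2,0)
Union (11 distinct): (0,1) (1,0) (1,2) (1,3) (1,4) (2,0) (2,1) (2,2) (3,1) (3,3) (4,1)

Answer: 11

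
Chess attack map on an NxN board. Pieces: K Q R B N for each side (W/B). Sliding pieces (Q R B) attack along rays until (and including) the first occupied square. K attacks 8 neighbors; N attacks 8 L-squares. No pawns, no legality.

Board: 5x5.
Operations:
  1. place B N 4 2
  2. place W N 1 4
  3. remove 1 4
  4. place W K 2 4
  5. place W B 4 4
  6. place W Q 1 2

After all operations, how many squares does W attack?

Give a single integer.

Op 1: place BN@(4,2)
Op 2: place WN@(1,4)
Op 3: remove (1,4)
Op 4: place WK@(2,4)
Op 5: place WB@(4,4)
Op 6: place WQ@(1,2)
Per-piece attacks for W:
  WQ@(1,2): attacks (1,3) (1,4) (1,1) (1,0) (2,2) (3,2) (4,2) (0,2) (2,3) (3,4) (2,1) (3,0) (0,3) (0,1) [ray(1,0) blocked at (4,2)]
  WK@(2,4): attacks (2,3) (3,4) (1,4) (3,3) (1,3)
  WB@(4,4): attacks (3,3) (2,2) (1,1) (0,0)
Union (16 distinct): (0,0) (0,1) (0,2) (0,3) (1,0) (1,1) (1,3) (1,4) (2,1) (2,2) (2,3) (3,0) (3,2) (3,3) (3,4) (4,2)

Answer: 16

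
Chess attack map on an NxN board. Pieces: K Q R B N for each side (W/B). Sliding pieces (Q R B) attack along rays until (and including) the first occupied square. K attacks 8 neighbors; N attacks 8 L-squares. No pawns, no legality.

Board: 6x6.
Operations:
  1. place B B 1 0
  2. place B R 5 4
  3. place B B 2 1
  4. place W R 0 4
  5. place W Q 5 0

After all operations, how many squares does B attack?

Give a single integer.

Answer: 19

Derivation:
Op 1: place BB@(1,0)
Op 2: place BR@(5,4)
Op 3: place BB@(2,1)
Op 4: place WR@(0,4)
Op 5: place WQ@(5,0)
Per-piece attacks for B:
  BB@(1,0): attacks (2,1) (0,1) [ray(1,1) blocked at (2,1)]
  BB@(2,1): attacks (3,2) (4,3) (5,4) (3,0) (1,2) (0,3) (1,0) [ray(1,1) blocked at (5,4); ray(-1,-1) blocked at (1,0)]
  BR@(5,4): attacks (5,5) (5,3) (5,2) (5,1) (5,0) (4,4) (3,4) (2,4) (1,4) (0,4) [ray(0,-1) blocked at (5,0); ray(-1,0) blocked at (0,4)]
Union (19 distinct): (0,1) (0,3) (0,4) (1,0) (1,2) (1,4) (2,1) (2,4) (3,0) (3,2) (3,4) (4,3) (4,4) (5,0) (5,1) (5,2) (5,3) (5,4) (5,5)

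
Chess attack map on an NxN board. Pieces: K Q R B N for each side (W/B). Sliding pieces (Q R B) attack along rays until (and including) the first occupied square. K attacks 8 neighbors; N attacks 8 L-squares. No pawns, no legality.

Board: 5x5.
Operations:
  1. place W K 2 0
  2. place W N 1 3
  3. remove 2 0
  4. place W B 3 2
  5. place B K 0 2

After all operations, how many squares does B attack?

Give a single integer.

Answer: 5

Derivation:
Op 1: place WK@(2,0)
Op 2: place WN@(1,3)
Op 3: remove (2,0)
Op 4: place WB@(3,2)
Op 5: place BK@(0,2)
Per-piece attacks for B:
  BK@(0,2): attacks (0,3) (0,1) (1,2) (1,3) (1,1)
Union (5 distinct): (0,1) (0,3) (1,1) (1,2) (1,3)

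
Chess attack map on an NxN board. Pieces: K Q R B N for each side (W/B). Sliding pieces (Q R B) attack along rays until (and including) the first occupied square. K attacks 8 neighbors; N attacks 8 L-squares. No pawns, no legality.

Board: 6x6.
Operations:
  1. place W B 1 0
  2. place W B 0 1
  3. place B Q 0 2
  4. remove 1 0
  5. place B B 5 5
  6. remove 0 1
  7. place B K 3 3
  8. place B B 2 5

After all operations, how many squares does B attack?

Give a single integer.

Answer: 21

Derivation:
Op 1: place WB@(1,0)
Op 2: place WB@(0,1)
Op 3: place BQ@(0,2)
Op 4: remove (1,0)
Op 5: place BB@(5,5)
Op 6: remove (0,1)
Op 7: place BK@(3,3)
Op 8: place BB@(2,5)
Per-piece attacks for B:
  BQ@(0,2): attacks (0,3) (0,4) (0,5) (0,1) (0,0) (1,2) (2,2) (3,2) (4,2) (5,2) (1,3) (2,4) (3,5) (1,1) (2,0)
  BB@(2,5): attacks (3,4) (4,3) (5,2) (1,4) (0,3)
  BK@(3,3): attacks (3,4) (3,2) (4,3) (2,3) (4,4) (4,2) (2,4) (2,2)
  BB@(5,5): attacks (4,4) (3,3) [ray(-1,-1) blocked at (3,3)]
Union (21 distinct): (0,0) (0,1) (0,3) (0,4) (0,5) (1,1) (1,2) (1,3) (1,4) (2,0) (2,2) (2,3) (2,4) (3,2) (3,3) (3,4) (3,5) (4,2) (4,3) (4,4) (5,2)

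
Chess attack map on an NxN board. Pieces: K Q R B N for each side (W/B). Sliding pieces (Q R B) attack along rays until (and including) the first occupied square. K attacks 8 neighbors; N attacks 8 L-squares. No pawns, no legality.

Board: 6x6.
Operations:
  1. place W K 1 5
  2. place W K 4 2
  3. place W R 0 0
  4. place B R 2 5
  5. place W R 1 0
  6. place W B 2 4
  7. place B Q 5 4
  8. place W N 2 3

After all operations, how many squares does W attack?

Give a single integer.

Answer: 29

Derivation:
Op 1: place WK@(1,5)
Op 2: place WK@(4,2)
Op 3: place WR@(0,0)
Op 4: place BR@(2,5)
Op 5: place WR@(1,0)
Op 6: place WB@(2,4)
Op 7: place BQ@(5,4)
Op 8: place WN@(2,3)
Per-piece attacks for W:
  WR@(0,0): attacks (0,1) (0,2) (0,3) (0,4) (0,5) (1,0) [ray(1,0) blocked at (1,0)]
  WR@(1,0): attacks (1,1) (1,2) (1,3) (1,4) (1,5) (2,0) (3,0) (4,0) (5,0) (0,0) [ray(0,1) blocked at (1,5); ray(-1,0) blocked at (0,0)]
  WK@(1,5): attacks (1,4) (2,5) (0,5) (2,4) (0,4)
  WN@(2,3): attacks (3,5) (4,4) (1,5) (0,4) (3,1) (4,2) (1,1) (0,2)
  WB@(2,4): attacks (3,5) (3,3) (4,2) (1,5) (1,3) (0,2) [ray(1,-1) blocked at (4,2); ray(-1,1) blocked at (1,5)]
  WK@(4,2): attacks (4,3) (4,1) (5,2) (3,2) (5,3) (5,1) (3,3) (3,1)
Union (29 distinct): (0,0) (0,1) (0,2) (0,3) (0,4) (0,5) (1,0) (1,1) (1,2) (1,3) (1,4) (1,5) (2,0) (2,4) (2,5) (3,0) (3,1) (3,2) (3,3) (3,5) (4,0) (4,1) (4,2) (4,3) (4,4) (5,0) (5,1) (5,2) (5,3)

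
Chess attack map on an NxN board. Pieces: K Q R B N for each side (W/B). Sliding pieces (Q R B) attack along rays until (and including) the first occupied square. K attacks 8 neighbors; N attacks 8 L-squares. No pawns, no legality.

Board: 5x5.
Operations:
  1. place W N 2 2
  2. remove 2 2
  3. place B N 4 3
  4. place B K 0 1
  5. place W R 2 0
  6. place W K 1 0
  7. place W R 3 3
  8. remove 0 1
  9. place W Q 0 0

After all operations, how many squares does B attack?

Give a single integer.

Op 1: place WN@(2,2)
Op 2: remove (2,2)
Op 3: place BN@(4,3)
Op 4: place BK@(0,1)
Op 5: place WR@(2,0)
Op 6: place WK@(1,0)
Op 7: place WR@(3,3)
Op 8: remove (0,1)
Op 9: place WQ@(0,0)
Per-piece attacks for B:
  BN@(4,3): attacks (2,4) (3,1) (2,2)
Union (3 distinct): (2,2) (2,4) (3,1)

Answer: 3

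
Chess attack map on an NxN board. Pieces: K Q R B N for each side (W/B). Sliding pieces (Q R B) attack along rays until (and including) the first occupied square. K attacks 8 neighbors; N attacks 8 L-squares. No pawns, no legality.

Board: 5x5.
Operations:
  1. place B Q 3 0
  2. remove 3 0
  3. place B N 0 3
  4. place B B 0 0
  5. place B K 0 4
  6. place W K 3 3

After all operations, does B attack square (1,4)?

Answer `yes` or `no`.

Op 1: place BQ@(3,0)
Op 2: remove (3,0)
Op 3: place BN@(0,3)
Op 4: place BB@(0,0)
Op 5: place BK@(0,4)
Op 6: place WK@(3,3)
Per-piece attacks for B:
  BB@(0,0): attacks (1,1) (2,2) (3,3) [ray(1,1) blocked at (3,3)]
  BN@(0,3): attacks (2,4) (1,1) (2,2)
  BK@(0,4): attacks (0,3) (1,4) (1,3)
B attacks (1,4): yes

Answer: yes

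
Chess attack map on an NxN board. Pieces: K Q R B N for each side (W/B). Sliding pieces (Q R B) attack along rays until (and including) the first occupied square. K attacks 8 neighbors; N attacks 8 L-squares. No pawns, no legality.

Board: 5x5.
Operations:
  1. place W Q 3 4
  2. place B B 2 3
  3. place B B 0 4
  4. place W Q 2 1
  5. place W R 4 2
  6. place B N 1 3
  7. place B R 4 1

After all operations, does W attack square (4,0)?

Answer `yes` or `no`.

Answer: no

Derivation:
Op 1: place WQ@(3,4)
Op 2: place BB@(2,3)
Op 3: place BB@(0,4)
Op 4: place WQ@(2,1)
Op 5: place WR@(4,2)
Op 6: place BN@(1,3)
Op 7: place BR@(4,1)
Per-piece attacks for W:
  WQ@(2,1): attacks (2,2) (2,3) (2,0) (3,1) (4,1) (1,1) (0,1) (3,2) (4,3) (3,0) (1,2) (0,3) (1,0) [ray(0,1) blocked at (2,3); ray(1,0) blocked at (4,1)]
  WQ@(3,4): attacks (3,3) (3,2) (3,1) (3,0) (4,4) (2,4) (1,4) (0,4) (4,3) (2,3) [ray(-1,0) blocked at (0,4); ray(-1,-1) blocked at (2,3)]
  WR@(4,2): attacks (4,3) (4,4) (4,1) (3,2) (2,2) (1,2) (0,2) [ray(0,-1) blocked at (4,1)]
W attacks (4,0): no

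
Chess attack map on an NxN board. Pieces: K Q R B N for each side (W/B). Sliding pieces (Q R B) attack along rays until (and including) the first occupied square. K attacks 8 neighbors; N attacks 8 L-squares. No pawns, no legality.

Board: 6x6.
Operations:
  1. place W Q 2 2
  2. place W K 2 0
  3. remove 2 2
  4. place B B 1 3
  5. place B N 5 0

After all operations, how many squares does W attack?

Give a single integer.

Answer: 5

Derivation:
Op 1: place WQ@(2,2)
Op 2: place WK@(2,0)
Op 3: remove (2,2)
Op 4: place BB@(1,3)
Op 5: place BN@(5,0)
Per-piece attacks for W:
  WK@(2,0): attacks (2,1) (3,0) (1,0) (3,1) (1,1)
Union (5 distinct): (1,0) (1,1) (2,1) (3,0) (3,1)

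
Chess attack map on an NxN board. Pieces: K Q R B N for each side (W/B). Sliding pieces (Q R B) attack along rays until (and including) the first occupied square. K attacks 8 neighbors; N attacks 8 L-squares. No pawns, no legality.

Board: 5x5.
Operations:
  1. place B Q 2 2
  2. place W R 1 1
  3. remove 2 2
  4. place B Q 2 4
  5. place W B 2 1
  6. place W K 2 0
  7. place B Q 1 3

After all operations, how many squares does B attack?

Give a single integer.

Answer: 18

Derivation:
Op 1: place BQ@(2,2)
Op 2: place WR@(1,1)
Op 3: remove (2,2)
Op 4: place BQ@(2,4)
Op 5: place WB@(2,1)
Op 6: place WK@(2,0)
Op 7: place BQ@(1,3)
Per-piece attacks for B:
  BQ@(1,3): attacks (1,4) (1,2) (1,1) (2,3) (3,3) (4,3) (0,3) (2,4) (2,2) (3,1) (4,0) (0,4) (0,2) [ray(0,-1) blocked at (1,1); ray(1,1) blocked at (2,4)]
  BQ@(2,4): attacks (2,3) (2,2) (2,1) (3,4) (4,4) (1,4) (0,4) (3,3) (4,2) (1,3) [ray(0,-1) blocked at (2,1); ray(-1,-1) blocked at (1,3)]
Union (18 distinct): (0,2) (0,3) (0,4) (1,1) (1,2) (1,3) (1,4) (2,1) (2,2) (2,3) (2,4) (3,1) (3,3) (3,4) (4,0) (4,2) (4,3) (4,4)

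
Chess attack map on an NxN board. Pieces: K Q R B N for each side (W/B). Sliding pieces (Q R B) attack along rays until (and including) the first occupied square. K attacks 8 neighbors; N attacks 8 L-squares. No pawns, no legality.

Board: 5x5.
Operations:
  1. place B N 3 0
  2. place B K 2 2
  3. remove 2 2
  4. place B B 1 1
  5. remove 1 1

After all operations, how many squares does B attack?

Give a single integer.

Op 1: place BN@(3,0)
Op 2: place BK@(2,2)
Op 3: remove (2,2)
Op 4: place BB@(1,1)
Op 5: remove (1,1)
Per-piece attacks for B:
  BN@(3,0): attacks (4,2) (2,2) (1,1)
Union (3 distinct): (1,1) (2,2) (4,2)

Answer: 3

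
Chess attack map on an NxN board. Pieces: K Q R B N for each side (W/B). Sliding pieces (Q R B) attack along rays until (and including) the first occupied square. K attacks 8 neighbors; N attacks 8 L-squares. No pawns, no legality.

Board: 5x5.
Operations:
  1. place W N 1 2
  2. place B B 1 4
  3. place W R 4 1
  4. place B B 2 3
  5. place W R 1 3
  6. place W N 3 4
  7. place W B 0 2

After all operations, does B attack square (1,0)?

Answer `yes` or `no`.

Op 1: place WN@(1,2)
Op 2: place BB@(1,4)
Op 3: place WR@(4,1)
Op 4: place BB@(2,3)
Op 5: place WR@(1,3)
Op 6: place WN@(3,4)
Op 7: place WB@(0,2)
Per-piece attacks for B:
  BB@(1,4): attacks (2,3) (0,3) [ray(1,-1) blocked at (2,3)]
  BB@(2,3): attacks (3,4) (3,2) (4,1) (1,4) (1,2) [ray(1,1) blocked at (3,4); ray(1,-1) blocked at (4,1); ray(-1,1) blocked at (1,4); ray(-1,-1) blocked at (1,2)]
B attacks (1,0): no

Answer: no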